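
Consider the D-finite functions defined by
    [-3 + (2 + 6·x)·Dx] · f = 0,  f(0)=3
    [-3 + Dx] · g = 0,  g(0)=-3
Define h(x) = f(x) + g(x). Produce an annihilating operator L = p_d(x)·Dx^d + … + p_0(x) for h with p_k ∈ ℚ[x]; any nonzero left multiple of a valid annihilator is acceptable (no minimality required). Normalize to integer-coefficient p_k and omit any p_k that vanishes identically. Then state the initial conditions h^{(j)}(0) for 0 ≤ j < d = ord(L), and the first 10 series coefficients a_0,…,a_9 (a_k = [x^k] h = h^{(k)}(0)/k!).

L = (27 + 54·x) + (-15 - 72·x - 108·x^2)·Dx + (2 + 18·x + 36·x^2)·Dx^2  (order 2).
h: a_k = 0, -9/2, -135/8, -135/16, -2511/128, 17739/1280, -245187/5120, 7484643/71680, -296100117/1146880, 1477327977/2293760, …
ICs: h(0) = 0, h′(0) = -9/2.

f: a_k = 3, 9/2, -27/8, 81/16, -1215/128, 5103/256, -45927/1024, 216513/2048, -8444007/32768, 42220035/65536, …
g: a_k = -3, -9, -27/2, -27/2, -81/8, -243/40, -243/80, -729/560, -2187/4480, -729/4480, …
Weyl lclm of L_f,L_g ⇒ L₀ (ord ≤ 2).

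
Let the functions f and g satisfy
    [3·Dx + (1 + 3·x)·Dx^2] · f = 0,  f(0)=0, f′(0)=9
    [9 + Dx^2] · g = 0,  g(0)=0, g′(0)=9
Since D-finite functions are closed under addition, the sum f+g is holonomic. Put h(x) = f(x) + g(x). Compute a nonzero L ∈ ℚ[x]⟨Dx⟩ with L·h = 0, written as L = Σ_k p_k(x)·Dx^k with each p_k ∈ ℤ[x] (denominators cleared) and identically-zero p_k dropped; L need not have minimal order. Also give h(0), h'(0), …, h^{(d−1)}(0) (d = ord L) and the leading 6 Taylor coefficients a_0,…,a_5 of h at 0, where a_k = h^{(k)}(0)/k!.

L = (63 + 54·x + 81·x^2)·Dx + (9 + 45·x + 81·x^2 + 81·x^3)·Dx^2 + (7 + 6·x + 9·x^2)·Dx^3 + (1 + 5·x + 9·x^2 + 9·x^3)·Dx^4  (order 4).
h: a_k = 0, 18, -27/2, 27/2, -243/4, 1215/8, …
ICs: h(0) = 0, h′(0) = 18, h′′(0) = -27, h′′′(0) = 81.

f: a_k = 0, 9, -27/2, 27, -243/4, 729/5, …
g: a_k = 0, 9, 0, -27/2, 0, 243/40, …
h₀=f+g: left-lcm gives L₀, ord ≤ 4.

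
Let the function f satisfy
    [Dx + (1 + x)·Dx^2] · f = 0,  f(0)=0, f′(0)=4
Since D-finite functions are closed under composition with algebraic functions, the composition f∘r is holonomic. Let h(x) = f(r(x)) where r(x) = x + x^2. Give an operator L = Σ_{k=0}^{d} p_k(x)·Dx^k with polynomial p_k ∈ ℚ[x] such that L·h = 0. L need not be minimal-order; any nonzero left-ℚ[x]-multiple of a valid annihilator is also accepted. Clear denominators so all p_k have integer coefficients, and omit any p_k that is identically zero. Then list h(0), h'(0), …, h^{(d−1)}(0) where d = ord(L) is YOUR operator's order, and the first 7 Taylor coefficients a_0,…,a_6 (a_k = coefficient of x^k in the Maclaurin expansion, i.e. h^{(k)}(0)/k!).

L = (-1 + 2·x + 2·x^2)·Dx + (1 + 3·x + 3·x^2 + 2·x^3)·Dx^2  (order 2).
h: a_k = 0, 4, 2, -8/3, 1, 4/5, -4/3, …
ICs: h(0) = 0, h′(0) = 4.

f: a_k = 0, 4, -2, 4/3, -1, 4/5, -2/3, …
L₀ from L_f via x↦r, Dx↦r'^{-1}Dx.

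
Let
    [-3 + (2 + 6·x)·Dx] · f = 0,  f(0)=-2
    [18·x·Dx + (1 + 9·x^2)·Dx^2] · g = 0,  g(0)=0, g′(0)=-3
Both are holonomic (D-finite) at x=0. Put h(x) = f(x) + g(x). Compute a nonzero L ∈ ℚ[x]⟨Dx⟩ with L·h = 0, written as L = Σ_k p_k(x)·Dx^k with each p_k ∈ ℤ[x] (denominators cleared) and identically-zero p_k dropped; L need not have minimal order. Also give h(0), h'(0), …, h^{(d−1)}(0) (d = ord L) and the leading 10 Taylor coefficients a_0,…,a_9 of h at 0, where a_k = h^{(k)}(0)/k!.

f: a_k = -2, -3, 9/4, -27/8, 405/64, -1701/128, 15309/512, -72171/1024, 2814669/16384, -14073345/32768, …
g: a_k = 0, -3, 0, 9, 0, -243/5, 0, 2187/7, 0, -2187, …
Sum ⇒ L₀ = lclm(L_f,L_g) in ℚ(x)⟨Dx⟩.
L = (-36 - 270·x + 972·x^2 + 1458·x^3)·Dx + (-33 - 144·x + 270·x^2 + 3888·x^3 + 5103·x^4)·Dx^2 + (-2 + 18·x + 108·x^2 + 324·x^3 + 1134·x^4 + 1458·x^5)·Dx^3  (order 3).
h: a_k = -2, -6, 9/4, 45/8, 405/64, -39609/640, 15309/512, 1734291/7168, 2814669/16384, -85736961/32768, …
ICs: h(0) = -2, h′(0) = -6, h′′(0) = 9/2.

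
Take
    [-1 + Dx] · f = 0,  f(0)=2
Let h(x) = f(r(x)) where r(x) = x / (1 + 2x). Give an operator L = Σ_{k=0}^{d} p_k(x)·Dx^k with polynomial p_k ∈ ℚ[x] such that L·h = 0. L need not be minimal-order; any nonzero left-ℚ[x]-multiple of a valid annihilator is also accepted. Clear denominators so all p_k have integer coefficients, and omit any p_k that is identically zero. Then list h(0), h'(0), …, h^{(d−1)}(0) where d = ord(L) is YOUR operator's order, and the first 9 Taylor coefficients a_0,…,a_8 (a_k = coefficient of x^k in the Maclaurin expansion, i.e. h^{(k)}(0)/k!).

L = -1 + (1 + 4·x + 4·x^2)·Dx  (order 1).
h: a_k = 2, 2, -3, 13/3, -71/12, 147/20, -2699/360, 9157/2520, 68731/6720, …
ICs: h(0) = 2.

f: a_k = 2, 2, 1, 1/3, 1/12, 1/60, 1/360, 1/2520, 1/20160, …
h₀=f(r): pull back L_f along r ⇒ L₀.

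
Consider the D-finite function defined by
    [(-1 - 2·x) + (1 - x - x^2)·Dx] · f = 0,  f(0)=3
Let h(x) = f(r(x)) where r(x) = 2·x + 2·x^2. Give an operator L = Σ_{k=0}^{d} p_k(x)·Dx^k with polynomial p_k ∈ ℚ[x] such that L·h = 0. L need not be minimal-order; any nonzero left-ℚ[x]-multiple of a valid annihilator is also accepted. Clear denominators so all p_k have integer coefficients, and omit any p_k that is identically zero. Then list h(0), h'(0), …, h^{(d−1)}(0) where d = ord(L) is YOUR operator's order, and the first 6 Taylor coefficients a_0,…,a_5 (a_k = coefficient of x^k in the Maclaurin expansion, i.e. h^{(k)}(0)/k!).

L = (2 + 12·x + 24·x^2 + 16·x^3) + (-1 + 2·x + 6·x^2 + 8·x^3 + 4·x^4)·Dx  (order 1).
h: a_k = 3, 6, 30, 120, 480, 1944, …
ICs: h(0) = 3.

f: a_k = 3, 3, 6, 9, 15, 24, …
Change of var in L_f (x↦r) gives L₀.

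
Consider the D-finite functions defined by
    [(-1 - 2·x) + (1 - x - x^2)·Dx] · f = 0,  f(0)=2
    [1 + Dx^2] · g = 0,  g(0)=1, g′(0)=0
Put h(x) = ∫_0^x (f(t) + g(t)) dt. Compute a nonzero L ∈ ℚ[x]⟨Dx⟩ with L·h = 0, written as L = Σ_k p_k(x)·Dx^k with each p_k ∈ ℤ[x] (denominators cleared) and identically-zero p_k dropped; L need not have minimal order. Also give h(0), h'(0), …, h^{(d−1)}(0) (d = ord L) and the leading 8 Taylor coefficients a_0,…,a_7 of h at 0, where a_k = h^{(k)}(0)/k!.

L = (19 + 48·x + 31·x^2 + 24·x^3 + 5·x^4 + 2·x^5)·Dx + (-5 + x + 4·x^2 + 7·x^3 + 6·x^4 + 3·x^5 + x^6)·Dx^2 + (19 + 48·x + 31·x^2 + 24·x^3 + 5·x^4 + 2·x^5)·Dx^3 + (-5 + x + 4·x^2 + 7·x^3 + 6·x^4 + 3·x^5 + x^6)·Dx^4  (order 4).
h: a_k = 0, 3, 1, 7/6, 3/2, 241/120, 8/3, 18719/5040, …
ICs: h(0) = 0, h′(0) = 3, h′′(0) = 2, h′′′(0) = 7.

f: a_k = 2, 2, 4, 6, 10, 16, 26, 42, …
g: a_k = 1, 0, -1/2, 0, 1/24, 0, -1/720, 0, …
L₀ := lclm(L_f,L_g); ord L₀ ≤ 1+2.
∫: right-multiply L₀ by Dx.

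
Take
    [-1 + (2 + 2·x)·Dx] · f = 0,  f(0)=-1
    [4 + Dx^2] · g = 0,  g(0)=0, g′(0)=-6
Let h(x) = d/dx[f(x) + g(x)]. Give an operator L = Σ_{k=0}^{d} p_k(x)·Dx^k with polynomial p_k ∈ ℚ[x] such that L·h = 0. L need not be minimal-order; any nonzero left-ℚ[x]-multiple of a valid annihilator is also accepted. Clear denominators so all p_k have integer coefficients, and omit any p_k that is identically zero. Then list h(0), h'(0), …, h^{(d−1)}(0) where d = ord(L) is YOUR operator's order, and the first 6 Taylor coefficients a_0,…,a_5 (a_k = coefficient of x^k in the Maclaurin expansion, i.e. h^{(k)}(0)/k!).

L = (-124 - 128·x - 64·x^2) + (-152 - 408·x - 384·x^2 - 128·x^3)·Dx + (-31 - 32·x - 16·x^2)·Dx^2 + (-38 - 102·x - 96·x^2 - 32·x^3)·Dx^3  (order 3).
h: a_k = -13/2, 1/4, 189/16, 5/32, -1059/256, 63/512, …
ICs: h(0) = -13/2, h′(0) = 1/4, h′′(0) = 189/8.

f: a_k = -1, -1/2, 1/8, -1/16, 5/128, -7/256, …
g: a_k = 0, -6, 0, 4, 0, -4/5, …
L₀ := lclm(L_f,L_g); ord L₀ ≤ 1+2.
h=h₀': d/dx-closure on L₀ ⇒ L.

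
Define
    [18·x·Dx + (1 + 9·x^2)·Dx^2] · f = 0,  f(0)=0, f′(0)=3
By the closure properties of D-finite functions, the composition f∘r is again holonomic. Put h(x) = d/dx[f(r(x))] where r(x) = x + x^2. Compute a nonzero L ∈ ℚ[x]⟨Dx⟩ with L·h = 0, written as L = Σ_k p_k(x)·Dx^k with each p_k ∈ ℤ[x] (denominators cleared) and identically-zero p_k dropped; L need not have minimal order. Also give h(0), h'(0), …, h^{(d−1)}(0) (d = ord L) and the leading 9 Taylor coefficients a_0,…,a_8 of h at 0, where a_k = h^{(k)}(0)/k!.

f: a_k = 0, 3, 0, -9, 0, 243/5, 0, -2187/7, 0, …
L₀ from L_f via x↦r, Dx↦r'^{-1}Dx.
Differentiate: ansatz ord ≤ ord L₀ ⇒ L.
L = (-2 + 18·x + 72·x^2 + 108·x^3 + 54·x^4) + (1 + 2·x + 9·x^2 + 36·x^3 + 45·x^4 + 18·x^5)·Dx  (order 1).
h: a_k = 3, 6, -27, -108, 108, 1404, 1215, -13608, -37179, …
ICs: h(0) = 3.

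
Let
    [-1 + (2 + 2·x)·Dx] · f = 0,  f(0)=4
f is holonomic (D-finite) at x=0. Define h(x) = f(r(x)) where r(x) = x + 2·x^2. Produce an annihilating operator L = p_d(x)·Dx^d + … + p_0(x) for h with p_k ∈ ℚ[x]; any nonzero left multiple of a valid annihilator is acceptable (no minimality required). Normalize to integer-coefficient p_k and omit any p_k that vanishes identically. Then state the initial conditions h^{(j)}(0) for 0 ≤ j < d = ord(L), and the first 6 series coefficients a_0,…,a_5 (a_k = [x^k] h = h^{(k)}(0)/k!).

f: a_k = 4, 2, -1/2, 1/4, -5/32, 7/64, …
Substitute x→r, Dx→(1/r')Dx; clear ⇒ L₀.
L = (-1 - 4·x) + (2 + 2·x + 4·x^2)·Dx  (order 1).
h: a_k = 4, 2, 7/2, -7/4, -21/32, 119/64, …
ICs: h(0) = 4.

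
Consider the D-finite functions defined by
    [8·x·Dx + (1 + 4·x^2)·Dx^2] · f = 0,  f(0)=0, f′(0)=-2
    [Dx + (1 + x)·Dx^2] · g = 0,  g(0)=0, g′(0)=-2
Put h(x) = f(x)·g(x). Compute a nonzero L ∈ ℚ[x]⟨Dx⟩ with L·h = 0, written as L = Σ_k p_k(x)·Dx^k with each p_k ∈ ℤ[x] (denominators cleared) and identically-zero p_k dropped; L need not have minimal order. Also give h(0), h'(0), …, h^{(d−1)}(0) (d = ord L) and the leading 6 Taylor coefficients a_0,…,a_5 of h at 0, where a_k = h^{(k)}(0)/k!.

L = (288 + 560·x + 3584·x^2 + 8640·x^3 + 7680·x^4 + 3328·x^5 + 1024·x^7)·Dx + (258 + 1840·x + 6992·x^2 + 19264·x^3 + 29440·x^4 + 23808·x^5 + 8960·x^6 + 3072·x^7 + 3584·x^8)·Dx^2 + (36 + 628·x + 2496·x^2 + 6192·x^3 + 12288·x^4 + 15936·x^5 + 12288·x^6 + 5376·x^7 + 3072·x^8 + 2048·x^9)·Dx^3 + (17 + 66·x + 241·x^2 + 608·x^3 + 1152·x^4 + 1728·x^5 + 2016·x^6 + 1536·x^7 + 768·x^8 + 512·x^9 + 256·x^10)·Dx^4  (order 4).
h: a_k = 0, 0, 4, -2, -4, 5/3, …
ICs: h(0) = 0, h′(0) = 0, h′′(0) = 8, h′′′(0) = -12.

f: a_k = 0, -2, 0, 8/3, 0, -32/5, …
g: a_k = 0, -2, 1, -2/3, 1/2, -2/5, …
h₀=f·g: eliminate ⇒ L₀, order ≤ 2·2.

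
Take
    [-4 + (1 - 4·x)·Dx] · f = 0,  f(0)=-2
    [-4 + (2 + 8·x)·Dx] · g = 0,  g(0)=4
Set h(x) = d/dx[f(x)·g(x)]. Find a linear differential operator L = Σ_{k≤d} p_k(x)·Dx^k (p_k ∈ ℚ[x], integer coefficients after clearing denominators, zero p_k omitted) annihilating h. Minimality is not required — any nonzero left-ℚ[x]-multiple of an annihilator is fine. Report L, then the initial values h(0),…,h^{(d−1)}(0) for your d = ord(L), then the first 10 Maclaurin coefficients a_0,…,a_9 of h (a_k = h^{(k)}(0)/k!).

L = (22 + 144·x + 96·x^2) + (-3 - 4·x + 48·x^2 + 64·x^3)·Dx  (order 1).
h: a_k = -48, -352, -2208, -11456, -58400, -276288, -1304128, -5906816, -26786592, -118273600, …
ICs: h(0) = -48.

f: a_k = -2, -8, -32, -128, -512, -2048, -8192, -32768, -131072, -524288, …
g: a_k = 4, 8, -8, 16, -40, 112, -336, 1056, -3432, 11440, …
L₀ := L_f ⊗_s L_g (sym. prod.), ord ≤ 1.
Differentiate: ansatz ord ≤ ord L₀ ⇒ L.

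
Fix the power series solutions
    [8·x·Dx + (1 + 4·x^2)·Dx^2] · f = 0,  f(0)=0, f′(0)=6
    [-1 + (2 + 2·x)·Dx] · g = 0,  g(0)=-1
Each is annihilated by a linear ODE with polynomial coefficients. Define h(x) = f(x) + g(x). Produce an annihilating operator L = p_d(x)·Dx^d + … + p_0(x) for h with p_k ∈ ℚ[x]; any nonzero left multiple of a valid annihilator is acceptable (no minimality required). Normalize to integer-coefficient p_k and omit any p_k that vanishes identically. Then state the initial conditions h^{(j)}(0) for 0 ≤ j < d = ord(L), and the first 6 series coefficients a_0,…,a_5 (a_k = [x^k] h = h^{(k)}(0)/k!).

L = (-16 - 40·x + 192·x^2 + 96·x^3)·Dx + (-35 - 64·x + 328·x^2 + 768·x^3 + 336·x^4)·Dx^2 + (-2 + 30·x + 48·x^2 + 144·x^3 + 224·x^4 + 96·x^5)·Dx^3  (order 3).
h: a_k = -1, 11/2, 1/8, -129/16, 5/128, 24541/1280, …
ICs: h(0) = -1, h′(0) = 11/2, h′′(0) = 1/4.

f: a_k = 0, 6, 0, -8, 0, 96/5, …
g: a_k = -1, -1/2, 1/8, -1/16, 5/128, -7/256, …
L₀ := lclm(L_f,L_g); ord L₀ ≤ 2+1.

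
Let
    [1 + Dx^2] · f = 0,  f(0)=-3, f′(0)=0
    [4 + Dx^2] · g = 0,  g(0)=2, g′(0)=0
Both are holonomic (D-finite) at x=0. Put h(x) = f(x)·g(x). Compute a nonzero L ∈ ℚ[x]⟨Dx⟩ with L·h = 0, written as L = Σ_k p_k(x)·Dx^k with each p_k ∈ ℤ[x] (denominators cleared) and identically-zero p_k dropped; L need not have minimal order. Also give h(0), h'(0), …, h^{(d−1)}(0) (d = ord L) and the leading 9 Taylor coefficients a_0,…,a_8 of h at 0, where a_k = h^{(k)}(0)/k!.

L = 9 + 10·Dx^2 + Dx^4  (order 4).
h: a_k = -6, 0, 15, 0, -41/4, 0, 73/24, 0, -3281/6720, …
ICs: h(0) = -6, h′(0) = 0, h′′(0) = 30, h′′′(0) = 0.

f: a_k = -3, 0, 3/2, 0, -1/8, 0, 1/240, 0, -1/13440, …
g: a_k = 2, 0, -4, 0, 4/3, 0, -8/45, 0, 4/315, …
Product ⇒ symmetric product L₀, ord ≤ 4.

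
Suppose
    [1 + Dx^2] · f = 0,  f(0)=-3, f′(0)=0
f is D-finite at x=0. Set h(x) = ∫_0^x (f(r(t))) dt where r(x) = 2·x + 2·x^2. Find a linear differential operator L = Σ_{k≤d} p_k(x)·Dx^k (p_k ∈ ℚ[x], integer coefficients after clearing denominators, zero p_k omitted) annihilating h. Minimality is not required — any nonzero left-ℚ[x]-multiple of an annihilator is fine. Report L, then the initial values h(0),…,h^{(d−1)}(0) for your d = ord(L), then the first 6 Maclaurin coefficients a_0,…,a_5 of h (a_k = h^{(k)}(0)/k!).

L = (4 + 24·x + 48·x^2 + 32·x^3)·Dx - 2·Dx^2 + (1 + 2·x)·Dx^3  (order 3).
h: a_k = 0, -3, 0, 2, 3, 4/5, …
ICs: h(0) = 0, h′(0) = -3, h′′(0) = 0.

f: a_k = -3, 0, 3/2, 0, -1/8, 0, …
L₀ from L_f via x↦r, Dx↦r'^{-1}Dx.
h=∫₀ˣh₀: take L = L₀·Dx.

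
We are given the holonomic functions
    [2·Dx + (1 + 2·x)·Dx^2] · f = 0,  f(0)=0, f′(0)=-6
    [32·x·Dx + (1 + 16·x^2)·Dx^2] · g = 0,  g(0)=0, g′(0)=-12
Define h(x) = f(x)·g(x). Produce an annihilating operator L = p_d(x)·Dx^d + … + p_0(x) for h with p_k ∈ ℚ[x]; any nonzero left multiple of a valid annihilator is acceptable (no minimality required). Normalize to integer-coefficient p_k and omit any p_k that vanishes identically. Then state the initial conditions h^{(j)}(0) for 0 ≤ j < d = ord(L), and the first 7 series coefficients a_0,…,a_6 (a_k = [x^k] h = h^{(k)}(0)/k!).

f: a_k = 0, -6, 6, -8, 12, -96/5, 32, …
g: a_k = 0, -12, 0, 64, 0, -3072/5, 0, …
L₀ := L_f ⊗_s L_g (sym. prod.), ord ≤ 4.
L = (2304 + 8960·x + 114688·x^2 + 552960·x^3 + 983040·x^4 + 851968·x^5 + 1048576·x^7)·Dx + (1032 + 14720·x + 111872·x^2 + 616448·x^3 + 1884160·x^4 + 3047424·x^5 + 2293760·x^6 + 1572864·x^7 + 3670016·x^8)·Dx^2 + (72 + 2512·x + 19968·x^2 + 99072·x^3 + 393216·x^4 + 1019904·x^5 + 1572864·x^6 + 1376256·x^7 + 1572864·x^8 + 2097152·x^9)·Dx^3 + (17 + 132·x + 964·x^2 + 4864·x^3 + 18432·x^4 + 55296·x^5 + 129024·x^6 + 196608·x^7 + 196608·x^8 + 262144·x^9 + 262144·x^10)·Dx^4  (order 4).
h: a_k = 0, 0, 72, -72, -288, 240, 17024/5, …
ICs: h(0) = 0, h′(0) = 0, h′′(0) = 144, h′′′(0) = -432.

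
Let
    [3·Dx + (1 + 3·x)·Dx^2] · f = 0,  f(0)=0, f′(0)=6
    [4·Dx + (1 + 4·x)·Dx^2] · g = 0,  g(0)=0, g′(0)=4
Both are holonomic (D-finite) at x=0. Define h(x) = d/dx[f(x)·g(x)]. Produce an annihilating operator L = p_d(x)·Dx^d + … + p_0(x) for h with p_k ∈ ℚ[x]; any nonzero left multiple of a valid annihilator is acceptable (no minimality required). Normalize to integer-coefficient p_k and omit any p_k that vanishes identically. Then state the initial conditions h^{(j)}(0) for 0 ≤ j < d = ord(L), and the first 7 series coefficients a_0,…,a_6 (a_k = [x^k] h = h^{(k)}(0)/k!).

f: a_k = 0, 6, -9, 18, -81/2, 486/5, -243, …
g: a_k = 0, 4, -8, 64/3, -64, 1024/5, -2048/3, …
f·g: L₀ = L_f ⊗_s L_g, ord ≤ 2·2.
h₀' ⇒ L via d/dx closure of L₀.
L = (600 + 4032·x + 6912·x^2) + (854 + 8808·x + 30240·x^2 + 34560·x^3)·Dx + (172 + 2380·x + 12312·x^2 + 28224·x^3 + 24192·x^4)·Dx^2 + (7 + 122·x + 847·x^2 + 2928·x^3 + 5040·x^4 + 3456·x^5)·Dx^3  (order 3).
h: a_k = 0, 48, -252, 1088, -4410, 87048/5, -339668/5, …
ICs: h(0) = 0, h′(0) = 48, h′′(0) = -504.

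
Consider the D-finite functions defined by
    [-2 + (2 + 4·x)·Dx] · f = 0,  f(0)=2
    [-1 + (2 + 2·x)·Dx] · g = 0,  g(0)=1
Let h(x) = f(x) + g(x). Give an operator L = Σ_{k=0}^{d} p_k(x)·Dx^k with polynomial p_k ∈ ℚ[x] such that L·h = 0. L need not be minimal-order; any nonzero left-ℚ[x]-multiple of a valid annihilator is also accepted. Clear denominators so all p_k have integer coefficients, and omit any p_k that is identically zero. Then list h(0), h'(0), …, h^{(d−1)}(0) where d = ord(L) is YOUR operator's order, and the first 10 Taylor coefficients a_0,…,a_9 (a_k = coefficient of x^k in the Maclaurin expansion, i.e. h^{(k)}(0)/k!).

L = -1 + (3 + 4·x)·Dx + (2 + 6·x + 4·x^2)·Dx^2  (order 2).
h: a_k = 3, 5/2, -9/8, 17/16, -165/128, 455/256, -2709/1024, 8481/2048, -220077/32768, 732875/65536, …
ICs: h(0) = 3, h′(0) = 5/2.

f: a_k = 2, 2, -1, 1, -5/4, 7/4, -21/8, 33/8, -429/64, 715/64, …
g: a_k = 1, 1/2, -1/8, 1/16, -5/128, 7/256, -21/1024, 33/2048, -429/32768, 715/65536, …
L₀ := lclm(L_f,L_g); ord L₀ ≤ 1+1.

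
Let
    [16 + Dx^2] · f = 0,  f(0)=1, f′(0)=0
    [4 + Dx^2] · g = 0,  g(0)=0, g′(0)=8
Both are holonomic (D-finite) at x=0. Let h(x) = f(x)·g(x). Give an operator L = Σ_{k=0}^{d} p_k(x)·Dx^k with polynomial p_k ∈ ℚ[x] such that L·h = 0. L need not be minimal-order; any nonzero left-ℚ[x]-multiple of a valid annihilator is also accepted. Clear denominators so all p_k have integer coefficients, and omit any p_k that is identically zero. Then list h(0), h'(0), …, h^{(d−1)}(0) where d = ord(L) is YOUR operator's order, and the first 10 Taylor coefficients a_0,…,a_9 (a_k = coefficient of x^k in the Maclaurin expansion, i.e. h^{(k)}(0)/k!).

L = 144 + 40·Dx^2 + Dx^4  (order 4).
h: a_k = 0, 8, 0, -208/3, 0, 1936/15, 0, -34976/315, 0, 157456/2835, …
ICs: h(0) = 0, h′(0) = 8, h′′(0) = 0, h′′′(0) = -416.

f: a_k = 1, 0, -8, 0, 32/3, 0, -256/45, 0, 512/315, 0, …
g: a_k = 0, 8, 0, -16/3, 0, 16/15, 0, -32/315, 0, 16/2835, …
h₀=f·g: eliminate ⇒ L₀, order ≤ 2·2.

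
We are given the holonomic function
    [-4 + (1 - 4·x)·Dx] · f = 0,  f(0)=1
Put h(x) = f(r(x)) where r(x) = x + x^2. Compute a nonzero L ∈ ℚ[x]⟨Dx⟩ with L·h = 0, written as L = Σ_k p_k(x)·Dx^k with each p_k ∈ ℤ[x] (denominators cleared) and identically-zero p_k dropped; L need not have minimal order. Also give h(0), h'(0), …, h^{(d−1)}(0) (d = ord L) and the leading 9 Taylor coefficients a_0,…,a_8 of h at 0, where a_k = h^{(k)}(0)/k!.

f: a_k = 1, 4, 16, 64, 256, 1024, 4096, 16384, 65536, …
Change of var in L_f (x↦r) gives L₀.
L = (4 + 8·x) + (-1 + 4·x + 4·x^2)·Dx  (order 1).
h: a_k = 1, 4, 20, 96, 464, 2240, 10816, 52224, 252160, …
ICs: h(0) = 1.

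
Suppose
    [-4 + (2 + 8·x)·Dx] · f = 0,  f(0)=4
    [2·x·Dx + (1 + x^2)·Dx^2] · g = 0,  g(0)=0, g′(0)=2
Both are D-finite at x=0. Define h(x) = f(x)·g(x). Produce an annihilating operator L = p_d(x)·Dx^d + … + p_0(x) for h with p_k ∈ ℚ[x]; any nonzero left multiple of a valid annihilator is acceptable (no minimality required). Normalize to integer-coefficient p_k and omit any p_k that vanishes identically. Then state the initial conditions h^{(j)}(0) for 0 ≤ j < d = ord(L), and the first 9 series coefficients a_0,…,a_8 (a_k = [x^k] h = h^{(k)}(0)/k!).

f: a_k = 4, 8, -8, 16, -40, 112, -336, 1056, -3432, …
g: a_k = 0, 2, 0, -2/3, 0, 2/5, 0, -2/7, 0, …
f·g: L₀ = L_f ⊗_s L_g, ord ≤ 1·2.
L = (12 - 4·x - 4·x^2) + (-4 - 14·x + 12·x^2 + 16·x^3)·Dx + (1 + 8·x + 17·x^2 + 8·x^3 + 16·x^4)·Dx^2  (order 2).
h: a_k = 0, 8, 16, -56/3, 80/3, -1096/15, 3248/15, -68216/105, 214352/105, …
ICs: h(0) = 0, h′(0) = 8.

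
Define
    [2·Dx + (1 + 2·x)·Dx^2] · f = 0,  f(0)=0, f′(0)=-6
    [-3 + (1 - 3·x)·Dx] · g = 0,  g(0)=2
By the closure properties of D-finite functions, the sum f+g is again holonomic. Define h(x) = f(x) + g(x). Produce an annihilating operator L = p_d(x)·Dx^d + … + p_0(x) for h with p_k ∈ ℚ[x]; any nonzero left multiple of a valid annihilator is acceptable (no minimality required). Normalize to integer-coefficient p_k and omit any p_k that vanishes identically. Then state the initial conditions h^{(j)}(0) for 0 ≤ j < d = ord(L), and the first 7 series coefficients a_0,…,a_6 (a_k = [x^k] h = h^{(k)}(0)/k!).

L = (-78 - 36·x)·Dx + (-23 - 132·x - 72·x^2)·Dx^2 + (4 - x - 27·x^2 - 18·x^3)·Dx^3  (order 3).
h: a_k = 2, 0, 24, 46, 174, 2334/5, 1490, …
ICs: h(0) = 2, h′(0) = 0, h′′(0) = 48.

f: a_k = 0, -6, 6, -8, 12, -96/5, 32, …
g: a_k = 2, 6, 18, 54, 162, 486, 1458, …
L₀ := lclm(L_f,L_g); ord L₀ ≤ 2+1.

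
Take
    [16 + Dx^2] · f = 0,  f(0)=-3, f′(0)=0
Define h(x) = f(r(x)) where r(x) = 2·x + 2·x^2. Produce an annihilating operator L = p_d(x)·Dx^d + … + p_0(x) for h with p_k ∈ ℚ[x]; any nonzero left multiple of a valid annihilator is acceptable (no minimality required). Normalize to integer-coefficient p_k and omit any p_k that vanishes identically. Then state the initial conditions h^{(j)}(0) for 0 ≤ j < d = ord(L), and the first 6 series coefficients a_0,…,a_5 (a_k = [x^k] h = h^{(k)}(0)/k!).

L = (64 + 384·x + 768·x^2 + 512·x^3) - 2·Dx + (1 + 2·x)·Dx^2  (order 2).
h: a_k = -3, 0, 96, 192, -416, -2048, …
ICs: h(0) = -3, h′(0) = 0.

f: a_k = -3, 0, 24, 0, -32, 0, …
h₀=f(r): pull back L_f along r ⇒ L₀.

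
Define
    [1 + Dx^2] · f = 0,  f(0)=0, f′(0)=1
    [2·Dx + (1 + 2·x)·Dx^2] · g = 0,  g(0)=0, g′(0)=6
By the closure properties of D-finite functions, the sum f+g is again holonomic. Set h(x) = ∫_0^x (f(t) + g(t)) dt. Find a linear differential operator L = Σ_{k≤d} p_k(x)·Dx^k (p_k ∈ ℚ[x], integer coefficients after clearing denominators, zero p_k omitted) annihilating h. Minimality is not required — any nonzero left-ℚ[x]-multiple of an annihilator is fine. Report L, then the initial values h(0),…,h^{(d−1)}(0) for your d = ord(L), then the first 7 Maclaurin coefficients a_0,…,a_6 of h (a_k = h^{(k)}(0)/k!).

L = (50 + 8·x + 8·x^2)·Dx^2 + (9 + 22·x + 12·x^2 + 8·x^3)·Dx^3 + (50 + 8·x + 8·x^2)·Dx^4 + (9 + 22·x + 12·x^2 + 8·x^3)·Dx^5  (order 5).
h: a_k = 0, 0, 7/2, -2, 47/24, -12/5, 461/144, …
ICs: h(0) = 0, h′(0) = 0, h′′(0) = 7, h′′′(0) = -12, h′′′′(0) = 47.

f: a_k = 0, 1, 0, -1/6, 0, 1/120, 0, …
g: a_k = 0, 6, -6, 8, -12, 96/5, -32, …
Weyl lclm of L_f,L_g ⇒ L₀ (ord ≤ 4).
∫: right-multiply L₀ by Dx.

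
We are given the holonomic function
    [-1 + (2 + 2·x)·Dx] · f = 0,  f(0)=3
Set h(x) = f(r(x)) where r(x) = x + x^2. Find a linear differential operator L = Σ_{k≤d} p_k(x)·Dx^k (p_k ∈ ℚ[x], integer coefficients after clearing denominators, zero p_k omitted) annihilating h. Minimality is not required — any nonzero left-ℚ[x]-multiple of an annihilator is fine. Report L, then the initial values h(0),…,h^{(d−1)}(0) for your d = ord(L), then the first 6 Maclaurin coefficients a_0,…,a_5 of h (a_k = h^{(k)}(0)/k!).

L = (-1 - 2·x) + (2 + 2·x + 2·x^2)·Dx  (order 1).
h: a_k = 3, 3/2, 9/8, -9/16, 9/128, 45/256, …
ICs: h(0) = 3.

f: a_k = 3, 3/2, -3/8, 3/16, -15/128, 21/256, …
f∘r: x↦r, Dx↦Dx/r' in L_f ⇒ L₀.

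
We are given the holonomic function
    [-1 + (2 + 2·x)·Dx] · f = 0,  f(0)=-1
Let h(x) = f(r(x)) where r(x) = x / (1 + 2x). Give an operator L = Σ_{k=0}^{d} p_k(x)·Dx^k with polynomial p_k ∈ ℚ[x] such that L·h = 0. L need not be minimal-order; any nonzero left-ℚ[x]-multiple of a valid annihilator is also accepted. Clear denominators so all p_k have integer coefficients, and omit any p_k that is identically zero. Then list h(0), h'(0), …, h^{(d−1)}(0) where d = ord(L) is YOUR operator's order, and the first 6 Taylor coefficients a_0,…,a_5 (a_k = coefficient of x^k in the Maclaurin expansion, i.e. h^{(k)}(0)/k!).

L = -1 + (2 + 10·x + 12·x^2)·Dx  (order 1).
h: a_k = -1, -1/2, 9/8, -41/16, 757/128, -3543/256, …
ICs: h(0) = -1.

f: a_k = -1, -1/2, 1/8, -1/16, 5/128, -7/256, …
Change of var in L_f (x↦r) gives L₀.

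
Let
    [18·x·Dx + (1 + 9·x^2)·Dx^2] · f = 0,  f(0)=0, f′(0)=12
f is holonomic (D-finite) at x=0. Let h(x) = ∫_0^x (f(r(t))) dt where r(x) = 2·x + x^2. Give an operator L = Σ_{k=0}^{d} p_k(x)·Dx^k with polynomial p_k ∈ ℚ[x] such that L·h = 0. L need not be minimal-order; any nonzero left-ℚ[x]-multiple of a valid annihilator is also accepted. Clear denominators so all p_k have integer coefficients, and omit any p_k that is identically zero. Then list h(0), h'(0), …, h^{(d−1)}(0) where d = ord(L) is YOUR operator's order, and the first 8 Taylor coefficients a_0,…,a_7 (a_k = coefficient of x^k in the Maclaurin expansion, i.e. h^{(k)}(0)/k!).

L = (-1 + 72·x + 144·x^2 + 108·x^3 + 27·x^4)·Dx^2 + (1 + x + 36·x^2 + 72·x^3 + 45·x^4 + 9·x^5)·Dx^3  (order 3).
h: a_k = 0, 0, 12, 4, -72, -432/5, 5004/5, 15516/7, …
ICs: h(0) = 0, h′(0) = 0, h′′(0) = 24.

f: a_k = 0, 12, 0, -36, 0, 972/5, 0, -8748/7, …
L₀ from L_f via x↦r, Dx↦r'^{-1}Dx.
h=∫h₀ ⇒ L = L₀·Dx.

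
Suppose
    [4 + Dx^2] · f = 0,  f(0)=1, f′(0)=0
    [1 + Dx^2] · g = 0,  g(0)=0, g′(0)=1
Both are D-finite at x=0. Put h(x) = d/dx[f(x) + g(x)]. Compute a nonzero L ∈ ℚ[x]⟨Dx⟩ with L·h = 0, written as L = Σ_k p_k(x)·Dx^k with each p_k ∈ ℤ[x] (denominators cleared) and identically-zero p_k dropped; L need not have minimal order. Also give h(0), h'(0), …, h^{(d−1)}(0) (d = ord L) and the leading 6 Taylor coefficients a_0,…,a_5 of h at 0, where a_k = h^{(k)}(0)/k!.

L = 4 + 5·Dx^2 + Dx^4  (order 4).
h: a_k = 1, -4, -1/2, 8/3, 1/24, -8/15, …
ICs: h(0) = 1, h′(0) = -4, h′′(0) = -1, h′′′(0) = 16.

f: a_k = 1, 0, -2, 0, 2/3, 0, …
g: a_k = 0, 1, 0, -1/6, 0, 1/120, …
L₀ := lclm(L_f,L_g); ord L₀ ≤ 2+2.
Derive L from L₀ (diff closure).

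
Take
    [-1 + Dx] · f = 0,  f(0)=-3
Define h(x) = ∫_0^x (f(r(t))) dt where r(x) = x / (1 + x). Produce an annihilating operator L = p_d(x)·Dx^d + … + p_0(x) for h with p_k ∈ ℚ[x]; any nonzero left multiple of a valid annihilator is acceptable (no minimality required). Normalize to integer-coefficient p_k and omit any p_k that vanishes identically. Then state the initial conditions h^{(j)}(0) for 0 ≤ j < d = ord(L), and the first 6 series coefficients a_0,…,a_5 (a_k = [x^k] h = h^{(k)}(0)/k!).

f: a_k = -3, -3, -3/2, -1/2, -1/8, -1/40, …
f∘r: x↦r, Dx↦Dx/r' in L_f ⇒ L₀.
Integrate: L := L₀·Dx.
L = -Dx + (1 + 2·x + x^2)·Dx^2  (order 2).
h: a_k = 0, -3, -3/2, 1/2, -1/8, -1/40, …
ICs: h(0) = 0, h′(0) = -3.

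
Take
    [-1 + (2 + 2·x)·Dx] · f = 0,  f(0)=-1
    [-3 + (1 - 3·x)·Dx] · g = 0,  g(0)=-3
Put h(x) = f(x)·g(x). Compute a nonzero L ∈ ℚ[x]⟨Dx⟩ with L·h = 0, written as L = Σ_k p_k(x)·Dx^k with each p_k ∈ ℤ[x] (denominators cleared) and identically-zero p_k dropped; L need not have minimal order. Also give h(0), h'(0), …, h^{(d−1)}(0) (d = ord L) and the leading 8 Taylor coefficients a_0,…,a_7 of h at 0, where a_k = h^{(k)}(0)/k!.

L = (7 + 3·x) + (-2 + 4·x + 6·x^2)·Dx  (order 1).
h: a_k = 3, 21/2, 249/8, 1497/16, 35913/128, 215499/256, 2585925/1024, 15515649/2048, …
ICs: h(0) = 3.

f: a_k = -1, -1/2, 1/8, -1/16, 5/128, -7/256, 21/1024, -33/2048, …
g: a_k = -3, -9, -27, -81, -243, -729, -2187, -6561, …
f·g: L₀ = L_f ⊗_s L_g, ord ≤ 1·1.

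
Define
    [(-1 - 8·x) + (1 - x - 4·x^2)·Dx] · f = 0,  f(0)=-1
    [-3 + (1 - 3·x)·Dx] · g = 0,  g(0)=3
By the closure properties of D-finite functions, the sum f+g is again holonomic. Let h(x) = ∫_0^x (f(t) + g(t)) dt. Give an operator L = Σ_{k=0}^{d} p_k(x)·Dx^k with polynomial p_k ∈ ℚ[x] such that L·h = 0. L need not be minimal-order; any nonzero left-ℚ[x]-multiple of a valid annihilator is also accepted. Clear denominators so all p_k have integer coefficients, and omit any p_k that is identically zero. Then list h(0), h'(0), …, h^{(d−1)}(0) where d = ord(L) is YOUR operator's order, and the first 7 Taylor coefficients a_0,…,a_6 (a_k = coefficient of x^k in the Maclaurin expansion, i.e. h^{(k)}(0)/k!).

L = (6 - 72·x + 144·x^2 - 144·x^3)·Dx + (4 - 84·x^2 + 252·x^3 - 288·x^4)·Dx^2 + (-1 + 8·x - 21·x^2 + 8·x^3 + 54·x^4 - 72·x^5)·Dx^3  (order 3).
h: a_k = 0, 2, 4, 22/3, 18, 214/5, 332/3, …
ICs: h(0) = 0, h′(0) = 2, h′′(0) = 8.

f: a_k = -1, -1, -5, -9, -29, -65, -181, …
g: a_k = 3, 9, 27, 81, 243, 729, 2187, …
L₀ := lclm(L_f,L_g); ord L₀ ≤ 1+1.
h=∫₀ˣh₀: take L = L₀·Dx.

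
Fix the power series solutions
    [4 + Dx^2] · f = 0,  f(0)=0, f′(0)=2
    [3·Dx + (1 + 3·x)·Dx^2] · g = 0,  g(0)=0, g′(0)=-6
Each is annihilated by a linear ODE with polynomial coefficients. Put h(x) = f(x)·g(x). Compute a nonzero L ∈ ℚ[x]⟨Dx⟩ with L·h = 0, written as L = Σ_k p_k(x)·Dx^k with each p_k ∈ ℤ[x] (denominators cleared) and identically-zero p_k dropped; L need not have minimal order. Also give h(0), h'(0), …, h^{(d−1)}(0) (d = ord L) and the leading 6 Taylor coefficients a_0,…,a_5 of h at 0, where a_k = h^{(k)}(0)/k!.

f: a_k = 0, 2, 0, -4/3, 0, 4/15, …
g: a_k = 0, -6, 9, -18, 81/2, -486/5, …
f·g: L₀ = L_f ⊗_s L_g, ord ≤ 2·2.
L = (-1112 - 1248·x + 7344·x^2 + 27648·x^3 + 20736·x^4) + (-48 + 2160·x + 10368·x^2 + 10368·x^3)·Dx + (-250 + 240·x + 4968·x^2 + 13824·x^3 + 10368·x^4)·Dx^2 + (-12 + 540·x + 2592·x^2 + 2592·x^3)·Dx^3 + (7 + 138·x + 783·x^2 + 1728·x^3 + 1296·x^4)·Dx^4  (order 4).
h: a_k = 0, 0, -12, 18, -28, 69, …
ICs: h(0) = 0, h′(0) = 0, h′′(0) = -24, h′′′(0) = 108.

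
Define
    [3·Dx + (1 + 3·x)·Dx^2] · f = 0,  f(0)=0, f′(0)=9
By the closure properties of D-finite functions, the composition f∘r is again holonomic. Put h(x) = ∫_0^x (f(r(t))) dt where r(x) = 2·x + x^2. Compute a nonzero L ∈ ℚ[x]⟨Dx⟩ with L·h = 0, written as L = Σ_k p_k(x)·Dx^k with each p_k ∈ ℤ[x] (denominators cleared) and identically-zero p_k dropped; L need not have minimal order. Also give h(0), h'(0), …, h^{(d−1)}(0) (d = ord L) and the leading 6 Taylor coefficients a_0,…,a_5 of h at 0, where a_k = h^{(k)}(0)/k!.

L = (5 + 6·x + 3·x^2)·Dx^2 + (1 + 7·x + 9·x^2 + 3·x^3)·Dx^3  (order 3).
h: a_k = 0, 0, 9, -15, 81/2, -1323/10, …
ICs: h(0) = 0, h′(0) = 0, h′′(0) = 18.

f: a_k = 0, 9, -27/2, 27, -243/4, 729/5, …
f∘r: x↦r, Dx↦Dx/r' in L_f ⇒ L₀.
Integrate: L := L₀·Dx.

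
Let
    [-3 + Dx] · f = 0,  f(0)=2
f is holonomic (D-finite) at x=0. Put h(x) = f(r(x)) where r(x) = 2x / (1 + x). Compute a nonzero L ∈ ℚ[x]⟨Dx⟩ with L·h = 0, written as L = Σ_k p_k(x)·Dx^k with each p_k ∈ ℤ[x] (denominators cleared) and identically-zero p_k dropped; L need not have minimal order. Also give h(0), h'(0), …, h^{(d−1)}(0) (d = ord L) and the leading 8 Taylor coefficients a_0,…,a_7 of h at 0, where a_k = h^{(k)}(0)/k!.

f: a_k = 2, 6, 9, 9, 27/4, 81/20, 81/40, 243/280, …
h₀=f(r): pull back L_f along r ⇒ L₀.
L = -6 + (1 + 2·x + x^2)·Dx  (order 1).
h: a_k = 2, 12, 24, 12, -12, -12/5, 48/5, -228/35, …
ICs: h(0) = 2.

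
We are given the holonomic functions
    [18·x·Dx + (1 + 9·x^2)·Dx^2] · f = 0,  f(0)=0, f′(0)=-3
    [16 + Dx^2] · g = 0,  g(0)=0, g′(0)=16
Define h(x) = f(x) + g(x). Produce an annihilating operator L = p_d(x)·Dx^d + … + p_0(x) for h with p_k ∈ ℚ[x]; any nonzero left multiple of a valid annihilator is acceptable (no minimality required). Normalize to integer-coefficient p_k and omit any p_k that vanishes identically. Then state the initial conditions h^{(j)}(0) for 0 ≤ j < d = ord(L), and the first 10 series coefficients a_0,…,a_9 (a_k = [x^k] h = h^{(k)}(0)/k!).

L = (-13248·x + 181440·x^3 + 186624·x^5)·Dx + (-16 + 6048·x^2 + 66096·x^4 + 93312·x^6)·Dx^2 + (-828·x + 11340·x^3 + 11664·x^5)·Dx^3 + (-1 + 378·x^2 + 4131·x^4 + 5832·x^6)·Dx^4  (order 4).
h: a_k = 0, 13, 0, -101/3, 0, -217/15, 0, 94319/315, 0, -6191953/2835, …
ICs: h(0) = 0, h′(0) = 13, h′′(0) = 0, h′′′(0) = -202.

f: a_k = 0, -3, 0, 9, 0, -243/5, 0, 2187/7, 0, -2187, …
g: a_k = 0, 16, 0, -128/3, 0, 512/15, 0, -4096/315, 0, 8192/2835, …
Weyl lclm of L_f,L_g ⇒ L₀ (ord ≤ 4).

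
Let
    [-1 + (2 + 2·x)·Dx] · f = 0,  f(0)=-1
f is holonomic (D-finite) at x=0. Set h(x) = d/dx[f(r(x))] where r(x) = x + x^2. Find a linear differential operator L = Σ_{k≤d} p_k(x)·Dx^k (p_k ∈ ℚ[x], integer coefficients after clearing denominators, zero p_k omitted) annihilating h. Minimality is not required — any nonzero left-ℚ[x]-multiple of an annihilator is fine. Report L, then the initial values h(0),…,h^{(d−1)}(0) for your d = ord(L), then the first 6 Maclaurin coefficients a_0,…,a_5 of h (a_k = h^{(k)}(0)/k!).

f: a_k = -1, -1/2, 1/8, -1/16, 5/128, -7/256, …
h₀=f(r): pull back L_f along r ⇒ L₀.
Differentiate: ansatz ord ≤ ord L₀ ⇒ L.
L = 3 + (-2 - 6·x - 6·x^2 - 4·x^3)·Dx  (order 1).
h: a_k = -1/2, -3/4, 9/16, -3/32, -75/256, 171/512, …
ICs: h(0) = -1/2.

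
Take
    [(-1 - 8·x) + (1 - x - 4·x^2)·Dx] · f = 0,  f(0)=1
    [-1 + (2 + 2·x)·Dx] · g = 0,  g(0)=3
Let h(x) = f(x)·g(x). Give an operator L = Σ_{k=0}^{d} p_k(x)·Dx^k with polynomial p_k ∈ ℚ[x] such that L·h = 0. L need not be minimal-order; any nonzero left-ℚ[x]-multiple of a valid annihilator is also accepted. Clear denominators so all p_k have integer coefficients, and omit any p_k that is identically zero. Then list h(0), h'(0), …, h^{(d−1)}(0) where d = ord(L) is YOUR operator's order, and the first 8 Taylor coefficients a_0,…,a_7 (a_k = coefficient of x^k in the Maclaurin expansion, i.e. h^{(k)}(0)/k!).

f: a_k = 1, 1, 5, 9, 29, 65, 181, 441, …
g: a_k = 3, 3/2, -3/8, 3/16, -15/128, 21/256, -63/1024, 99/2048, …
Sym-product of L_f,L_g gives L₀ (≤ ord 1).
L = (3 + 17·x + 12·x^2) + (-2 + 10·x^2 + 8·x^3)·Dx  (order 1).
h: a_k = 3, 9/2, 129/8, 549/16, 12633/128, 60423/256, 645885/1024, 3225405/2048, …
ICs: h(0) = 3.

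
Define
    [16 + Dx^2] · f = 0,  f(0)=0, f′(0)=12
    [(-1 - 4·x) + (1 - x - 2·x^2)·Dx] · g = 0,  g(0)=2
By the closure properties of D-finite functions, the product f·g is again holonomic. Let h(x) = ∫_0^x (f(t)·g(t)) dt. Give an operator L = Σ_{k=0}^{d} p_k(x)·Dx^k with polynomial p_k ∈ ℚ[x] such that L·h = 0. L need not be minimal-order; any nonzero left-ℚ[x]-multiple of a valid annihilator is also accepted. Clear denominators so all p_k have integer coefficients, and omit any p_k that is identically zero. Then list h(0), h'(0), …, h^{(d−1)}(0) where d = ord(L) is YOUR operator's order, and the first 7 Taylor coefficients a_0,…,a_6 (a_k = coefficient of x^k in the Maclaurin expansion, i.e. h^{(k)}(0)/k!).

L = (-12 + 16·x + 32·x^2)·Dx + (2 + 8·x)·Dx^2 + (-1 + x + 2·x^2)·Dx^3  (order 3).
h: a_k = 0, 0, 12, 8, 2, 56/5, 308/15, …
ICs: h(0) = 0, h′(0) = 0, h′′(0) = 24.

f: a_k = 0, 12, 0, -32, 0, 128/5, 0, …
g: a_k = 2, 2, 6, 10, 22, 42, 86, …
Sym-product of L_f,L_g gives L₀ (≤ ord 2).
h=∫₀ˣh₀: take L = L₀·Dx.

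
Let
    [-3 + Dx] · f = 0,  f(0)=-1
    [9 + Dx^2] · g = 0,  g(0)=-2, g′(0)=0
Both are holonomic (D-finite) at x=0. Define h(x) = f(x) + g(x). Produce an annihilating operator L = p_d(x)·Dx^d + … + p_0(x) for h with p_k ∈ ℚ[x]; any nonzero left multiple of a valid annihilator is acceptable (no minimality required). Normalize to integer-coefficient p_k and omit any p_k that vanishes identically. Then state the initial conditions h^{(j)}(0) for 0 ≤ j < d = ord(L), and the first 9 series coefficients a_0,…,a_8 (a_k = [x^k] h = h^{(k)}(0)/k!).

L = -27 + 9·Dx - 3·Dx^2 + Dx^3  (order 3).
h: a_k = -3, -3, 9/2, -9/2, -81/8, -81/40, 81/80, -243/560, -2187/4480, …
ICs: h(0) = -3, h′(0) = -3, h′′(0) = 9.

f: a_k = -1, -3, -9/2, -9/2, -27/8, -81/40, -81/80, -243/560, -729/4480, …
g: a_k = -2, 0, 9, 0, -27/4, 0, 81/40, 0, -729/2240, …
Sum ⇒ L₀ = lclm(L_f,L_g) in ℚ(x)⟨Dx⟩.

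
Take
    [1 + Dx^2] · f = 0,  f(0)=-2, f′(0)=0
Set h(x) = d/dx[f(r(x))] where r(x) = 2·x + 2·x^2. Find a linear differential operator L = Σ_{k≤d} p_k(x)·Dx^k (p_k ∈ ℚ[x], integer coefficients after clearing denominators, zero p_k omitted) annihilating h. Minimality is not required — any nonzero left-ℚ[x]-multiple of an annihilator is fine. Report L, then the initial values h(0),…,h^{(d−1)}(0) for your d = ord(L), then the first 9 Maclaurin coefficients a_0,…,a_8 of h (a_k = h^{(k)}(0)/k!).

L = (16 + 32·x + 96·x^2 + 128·x^3 + 64·x^4) + (-6 - 12·x)·Dx + (1 + 4·x + 4·x^2)·Dx^2  (order 2).
h: a_k = 0, 8, 24, 32/3, -80/3, -704/15, -448/15, 3328/315, 1088/35, …
ICs: h(0) = 0, h′(0) = 8.

f: a_k = -2, 0, 1, 0, -1/12, 0, 1/360, 0, -1/20160, …
h₀=f(r): pull back L_f along r ⇒ L₀.
Derive L from L₀ (diff closure).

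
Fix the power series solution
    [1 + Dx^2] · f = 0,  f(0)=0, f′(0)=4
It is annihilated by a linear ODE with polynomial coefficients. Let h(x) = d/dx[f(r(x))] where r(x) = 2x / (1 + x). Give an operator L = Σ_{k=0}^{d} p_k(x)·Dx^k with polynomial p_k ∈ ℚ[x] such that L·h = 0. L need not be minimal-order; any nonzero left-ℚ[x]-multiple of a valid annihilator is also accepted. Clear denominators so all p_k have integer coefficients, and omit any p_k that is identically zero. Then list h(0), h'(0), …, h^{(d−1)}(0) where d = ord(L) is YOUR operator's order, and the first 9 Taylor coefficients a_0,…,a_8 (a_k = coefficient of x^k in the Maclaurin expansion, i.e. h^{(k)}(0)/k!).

L = (10 + 12·x + 6·x^2) + (6 + 18·x + 18·x^2 + 6·x^3)·Dx + (1 + 4·x + 6·x^2 + 4·x^3 + x^4)·Dx^2  (order 2).
h: a_k = 8, -16, 8, 32, -344/3, 240, -17672/45, 24256/45, -197048/315, …
ICs: h(0) = 8, h′(0) = -16.

f: a_k = 0, 4, 0, -2/3, 0, 1/30, 0, -1/1260, 0, …
L₀ from L_f via x↦r, Dx↦r'^{-1}Dx.
Differentiate: ansatz ord ≤ ord L₀ ⇒ L.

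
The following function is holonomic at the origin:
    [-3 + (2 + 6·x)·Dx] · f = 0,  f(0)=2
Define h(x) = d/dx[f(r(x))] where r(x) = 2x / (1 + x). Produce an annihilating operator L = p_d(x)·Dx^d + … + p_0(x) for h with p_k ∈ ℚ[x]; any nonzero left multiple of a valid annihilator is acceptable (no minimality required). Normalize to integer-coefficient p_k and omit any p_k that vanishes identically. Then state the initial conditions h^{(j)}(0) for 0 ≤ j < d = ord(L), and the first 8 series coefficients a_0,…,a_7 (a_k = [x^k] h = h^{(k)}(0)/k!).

L = (-5 - 14·x) + (-1 - 8·x - 7·x^2)·Dx  (order 1).
h: a_k = 6, -30, 153, -861, 20685/4, -128961/4, 1644825/8, -10648221/8, …
ICs: h(0) = 6.

f: a_k = 2, 3, -9/4, 27/8, -405/64, 1701/128, -15309/512, 72171/1024, …
f∘r: x↦r, Dx↦Dx/r' in L_f ⇒ L₀.
Derive L from L₀ (diff closure).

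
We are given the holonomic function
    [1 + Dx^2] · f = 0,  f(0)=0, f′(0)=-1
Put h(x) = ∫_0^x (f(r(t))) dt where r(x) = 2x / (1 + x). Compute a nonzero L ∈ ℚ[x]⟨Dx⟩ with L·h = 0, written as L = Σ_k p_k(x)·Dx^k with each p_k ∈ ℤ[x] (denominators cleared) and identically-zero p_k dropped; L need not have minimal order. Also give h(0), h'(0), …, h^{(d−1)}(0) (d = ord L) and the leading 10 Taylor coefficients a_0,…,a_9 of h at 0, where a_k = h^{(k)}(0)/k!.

f: a_k = 0, -1, 0, 1/6, 0, -1/120, 0, 1/5040, 0, -1/362880, …
L₀ from L_f via x↦r, Dx↦r'^{-1}Dx.
h=∫h₀ ⇒ L = L₀·Dx.
L = 4·Dx + (2 + 6·x + 6·x^2 + 2·x^3)·Dx^2 + (1 + 4·x + 6·x^2 + 4·x^3 + x^4)·Dx^3  (order 3).
h: a_k = 0, 0, -1, 2/3, -1/6, -2/5, 43/45, -10/7, 2209/1260, -758/405, …
ICs: h(0) = 0, h′(0) = 0, h′′(0) = -2.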